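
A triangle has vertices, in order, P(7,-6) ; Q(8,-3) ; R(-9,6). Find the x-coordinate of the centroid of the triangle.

Apply the surveyor's formula. First the cross-terms c_i = x_i·y_{i+1} − x_{i+1}·y_i:
  27, 21, 12  ⇒  2A = 60, A = 30.
Then Σ (x_i + x_{i+1})·c_i = 360, so x̄ = 360 / (6·30) = 2.

2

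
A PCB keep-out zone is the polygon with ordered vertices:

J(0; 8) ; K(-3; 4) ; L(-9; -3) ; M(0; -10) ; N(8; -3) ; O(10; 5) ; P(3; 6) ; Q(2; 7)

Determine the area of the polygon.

Apply the shoelace formula: 2A = Σ (x_i·y_{i+1} − x_{i+1}·y_i), indices taken mod 8.
Cross-terms: 24, 45, 90, 80, 70, 45, 9, 16  ⇒  Σ = 379
Area = |Σ|/2 = 189.5.

189.5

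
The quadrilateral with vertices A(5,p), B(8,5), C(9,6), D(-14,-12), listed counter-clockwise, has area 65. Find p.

-3

Write out the shoelace sum; only the two edges meeting at A involve p:
2·Area = [((-14)·p − 5·(-12)) + (5·5 − 8·p)] + -21
       = -22·p + 64 = 130
⇒ p = -3.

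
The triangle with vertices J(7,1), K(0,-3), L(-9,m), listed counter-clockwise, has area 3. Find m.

Write out the shoelace sum; only the two edges meeting at L involve m:
2·Area = [(0·m − (-9)·(-3)) + ((-9)·1 − 7·m)] + -21
       = -7·m + -57 = 6
⇒ m = -9.

-9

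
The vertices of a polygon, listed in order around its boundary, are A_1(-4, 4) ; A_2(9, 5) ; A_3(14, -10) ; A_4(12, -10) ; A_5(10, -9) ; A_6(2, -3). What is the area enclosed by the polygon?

Apply the shoelace formula: 2A = Σ (x_i·y_{i+1} − x_{i+1}·y_i), indices taken mod 6.
A_1→A_2: (-4)(5) − (9)(4) = -56
A_2→A_3: (9)(-10) − (14)(5) = -160
A_3→A_4: (14)(-10) − (12)(-10) = -20
A_4→A_5: (12)(-9) − (10)(-10) = -8
A_5→A_6: (10)(-3) − (2)(-9) = -12
A_6→A_1: (2)(4) − (-4)(-3) = -4
Σ = -260
Area = |Σ|/2 = 130.

130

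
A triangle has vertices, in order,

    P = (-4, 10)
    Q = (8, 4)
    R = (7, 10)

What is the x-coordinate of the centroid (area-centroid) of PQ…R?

Apply the shoelace (surveyor's) formula. First the cross-terms c_i = x_i·y_{i+1} − x_{i+1}·y_i:
  -96, 52, 110  ⇒  2A = 66, A = 33.
Then Σ (x_i + x_{i+1})·c_i = 726, so x̄ = 726 / (6·33) = 11/3.

11/3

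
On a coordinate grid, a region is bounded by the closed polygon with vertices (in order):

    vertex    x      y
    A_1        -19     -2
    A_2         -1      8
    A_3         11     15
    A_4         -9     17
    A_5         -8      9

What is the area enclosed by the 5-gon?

153.5

Apply the shoelace (surveyor's) formula: 2A = Σ (x_i·y_{i+1} − x_{i+1}·y_i), indices taken mod 5.
Σ = (-154) + (-103) + (322) + (55) + (187) = 307
Area = |Σ|/2 = 153.5.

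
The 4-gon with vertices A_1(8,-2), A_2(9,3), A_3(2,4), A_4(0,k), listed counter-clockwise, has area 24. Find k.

The doubled signed area Σ (x_i y_{i+1} − x_{i+1} y_i) is linear in k.
With k=0 it equals 72; the coefficient of k is -6 (from the two edges through A_4).
So -6·k + 72 = 2·24 = 48 ⇒ k = 4.

4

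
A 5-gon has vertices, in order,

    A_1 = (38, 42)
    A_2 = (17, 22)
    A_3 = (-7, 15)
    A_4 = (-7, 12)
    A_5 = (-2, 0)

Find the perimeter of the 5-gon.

|A_1A_2| = √((-21)² + (-20)²) = √841 = 29
|A_2A_3| = √((-24)² + (-7)²) = √625 = 25
|A_3A_4| = √((0)² + (-3)²) = √9 = 3
|A_4A_5| = √((5)² + (-12)²) = √169 = 13
|A_5A_1| = √((40)² + (42)²) = √3364 = 58
Perimeter = 29 + 25 + 3 + 13 + 58 = 128.

128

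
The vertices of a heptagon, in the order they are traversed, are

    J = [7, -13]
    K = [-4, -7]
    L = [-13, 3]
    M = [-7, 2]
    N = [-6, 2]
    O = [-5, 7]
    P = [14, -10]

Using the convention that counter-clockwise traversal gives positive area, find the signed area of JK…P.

Σ = (-101) + (-103) + (-5) + (-2) + (-32) + (-48) + (-112) = -403
Signed area = Σ/2 = -201.5 (negative ⇒ clockwise traversal).

-201.5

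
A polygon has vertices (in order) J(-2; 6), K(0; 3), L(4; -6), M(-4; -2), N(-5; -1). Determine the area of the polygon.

44

Σ = (-6) + (-12) + (-32) + (-6) + (-32) = -88
Area = |Σ|/2 = 44.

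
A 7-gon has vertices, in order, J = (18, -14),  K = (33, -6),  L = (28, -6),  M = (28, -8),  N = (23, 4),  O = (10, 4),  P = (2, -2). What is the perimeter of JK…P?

80

|JK| = √((15)² + (8)²) = √289 = 17
|KL| = √((-5)² + (0)²) = √25 = 5
|LM| = √((0)² + (-2)²) = √4 = 2
|MN| = √((-5)² + (12)²) = √169 = 13
|NO| = √((-13)² + (0)²) = √169 = 13
|OP| = √((-8)² + (-6)²) = √100 = 10
|PJ| = √((16)² + (-12)²) = √400 = 20
Perimeter = 17 + 5 + 2 + 13 + 13 + 10 + 20 = 80.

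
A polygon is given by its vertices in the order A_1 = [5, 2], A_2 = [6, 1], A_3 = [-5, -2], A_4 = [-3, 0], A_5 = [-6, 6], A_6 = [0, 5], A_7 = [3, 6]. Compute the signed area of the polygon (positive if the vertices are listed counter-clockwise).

Σ = (-7) + (-7) + (-6) + (-18) + (-30) + (-15) + (-24) = -107
Signed area = Σ/2 = -53.5 (negative ⇒ clockwise traversal).

-53.5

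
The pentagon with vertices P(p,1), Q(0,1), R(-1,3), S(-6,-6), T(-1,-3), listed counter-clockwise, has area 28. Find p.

5

Write out the shoelace sum; only the two edges meeting at P involve p:
2·Area = [((-1)·1 − p·(-3)) + (p·1 − 0·1)] + 37
       = 4·p + 36 = 56
⇒ p = 5.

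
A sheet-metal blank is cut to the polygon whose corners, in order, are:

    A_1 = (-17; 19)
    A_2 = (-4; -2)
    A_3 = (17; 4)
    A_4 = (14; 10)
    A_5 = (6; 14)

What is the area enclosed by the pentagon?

Apply the surveyor's formula: 2A = Σ (x_i·y_{i+1} − x_{i+1}·y_i), indices taken mod 5.
Σ = (110) + (18) + (114) + (136) + (352) = 730
Area = |Σ|/2 = 365.

365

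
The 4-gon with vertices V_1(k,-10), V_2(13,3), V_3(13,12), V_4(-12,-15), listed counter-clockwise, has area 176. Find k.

2

Write out the shoelace sum; only the two edges meeting at V_1 involve k:
2·Area = [((-12)·(-10) − k·(-15)) + (k·3 − 13·(-10))] + 66
       = 18·k + 316 = 352
⇒ k = 2.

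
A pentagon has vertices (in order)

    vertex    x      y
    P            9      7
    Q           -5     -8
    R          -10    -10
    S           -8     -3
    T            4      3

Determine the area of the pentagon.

Σ = (-37) + (-30) + (-50) + (-12) + (1) = -128
Area = |Σ|/2 = 64.

64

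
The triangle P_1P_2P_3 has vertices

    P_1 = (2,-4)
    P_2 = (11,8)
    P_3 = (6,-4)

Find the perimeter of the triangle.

32

|P_1P_2| = √((9)² + (12)²) = √225 = 15
|P_2P_3| = √((-5)² + (-12)²) = √169 = 13
|P_3P_1| = √((-4)² + (0)²) = √16 = 4
Perimeter = 15 + 13 + 4 = 32.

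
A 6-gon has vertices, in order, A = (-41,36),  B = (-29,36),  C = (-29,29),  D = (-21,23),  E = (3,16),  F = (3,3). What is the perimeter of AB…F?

|AB| = √((12)² + (0)²) = √144 = 12
|BC| = √((0)² + (-7)²) = √49 = 7
|CD| = √((8)² + (-6)²) = √100 = 10
|DE| = √((24)² + (-7)²) = √625 = 25
|EF| = √((0)² + (-13)²) = √169 = 13
|FA| = √((-44)² + (33)²) = √3025 = 55
Perimeter = 12 + 7 + 10 + 25 + 13 + 55 = 122.

122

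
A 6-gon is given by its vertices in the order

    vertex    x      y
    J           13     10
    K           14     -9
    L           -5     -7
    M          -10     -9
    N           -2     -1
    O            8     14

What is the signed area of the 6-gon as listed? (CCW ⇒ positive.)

Apply the shoelace (surveyor's) formula: 2A = Σ (x_i·y_{i+1} − x_{i+1}·y_i), indices taken mod 6.
Σ = (-257) + (-143) + (-25) + (-8) + (-20) + (-102) = -555
Signed area = Σ/2 = -277.5 (negative ⇒ clockwise traversal).

-277.5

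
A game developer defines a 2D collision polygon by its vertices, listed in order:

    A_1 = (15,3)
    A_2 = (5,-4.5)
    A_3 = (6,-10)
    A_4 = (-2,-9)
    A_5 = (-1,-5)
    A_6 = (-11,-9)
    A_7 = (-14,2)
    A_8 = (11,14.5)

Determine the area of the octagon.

391

A_1→A_2: (15)(-4.5) − (5)(3) = -82.5
A_2→A_3: (5)(-10) − (6)(-4.5) = -23
A_3→A_4: (6)(-9) − (-2)(-10) = -74
A_4→A_5: (-2)(-5) − (-1)(-9) = 1
A_5→A_6: (-1)(-9) − (-11)(-5) = -46
A_6→A_7: (-11)(2) − (-14)(-9) = -148
A_7→A_8: (-14)(14.5) − (11)(2) = -225
A_8→A_1: (11)(3) − (15)(14.5) = -184.5
Σ = -782
Area = |Σ|/2 = 391.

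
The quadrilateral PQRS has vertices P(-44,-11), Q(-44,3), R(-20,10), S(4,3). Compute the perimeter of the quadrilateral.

114

|PQ| = √((0)² + (14)²) = √196 = 14
|QR| = √((24)² + (7)²) = √625 = 25
|RS| = √((24)² + (-7)²) = √625 = 25
|SP| = √((-48)² + (-14)²) = √2500 = 50
Perimeter = 14 + 25 + 25 + 50 = 114.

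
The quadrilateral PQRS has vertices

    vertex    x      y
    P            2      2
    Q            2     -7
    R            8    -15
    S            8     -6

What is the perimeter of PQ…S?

38

|PQ| = √((0)² + (-9)²) = √81 = 9
|QR| = √((6)² + (-8)²) = √100 = 10
|RS| = √((0)² + (9)²) = √81 = 9
|SP| = √((-6)² + (8)²) = √100 = 10
Perimeter = 9 + 10 + 9 + 10 = 38.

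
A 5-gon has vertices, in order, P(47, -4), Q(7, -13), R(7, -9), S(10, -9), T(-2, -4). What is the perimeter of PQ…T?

|PQ| = √((-40)² + (-9)²) = √1681 = 41
|QR| = √((0)² + (4)²) = √16 = 4
|RS| = √((3)² + (0)²) = √9 = 3
|ST| = √((-12)² + (5)²) = √169 = 13
|TP| = √((49)² + (0)²) = √2401 = 49
Perimeter = 41 + 4 + 3 + 13 + 49 = 110.

110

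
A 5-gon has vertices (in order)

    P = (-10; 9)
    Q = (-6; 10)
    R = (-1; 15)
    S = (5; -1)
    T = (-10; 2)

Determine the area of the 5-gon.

P→Q: (-10)(10) − (-6)(9) = -46
Q→R: (-6)(15) − (-1)(10) = -80
R→S: (-1)(-1) − (5)(15) = -74
S→T: (5)(2) − (-10)(-1) = 0
T→P: (-10)(9) − (-10)(2) = -70
Σ = -270
Area = |Σ|/2 = 135.

135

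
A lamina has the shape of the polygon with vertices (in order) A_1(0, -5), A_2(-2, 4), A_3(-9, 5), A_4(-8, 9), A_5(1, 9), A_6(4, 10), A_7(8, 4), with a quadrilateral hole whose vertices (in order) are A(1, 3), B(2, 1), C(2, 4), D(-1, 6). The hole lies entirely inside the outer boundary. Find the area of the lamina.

Outer boundary:
Apply the surveyor's formula: 2A = Σ (x_i·y_{i+1} − x_{i+1}·y_i), indices taken mod 7.
Σ = (-10) + (26) + (-41) + (-81) + (-26) + (-64) + (-40) = -236
Area = |Σ|/2 = 118.
Hole:
Apply Gauss's area formula: 2A = Σ (x_i·y_{i+1} − x_{i+1}·y_i), indices taken mod 4.
Σ = (-5) + (6) + (16) + (-9) = 8
Area = |Σ|/2 = 4.
Net area = 118 − 4 = 114.

114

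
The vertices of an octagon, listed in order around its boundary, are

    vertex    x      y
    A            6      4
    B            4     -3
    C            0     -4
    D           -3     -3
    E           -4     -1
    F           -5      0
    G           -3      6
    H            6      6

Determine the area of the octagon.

A→B: (6)(-3) − (4)(4) = -34
B→C: (4)(-4) − (0)(-3) = -16
C→D: (0)(-3) − (-3)(-4) = -12
D→E: (-3)(-1) − (-4)(-3) = -9
E→F: (-4)(0) − (-5)(-1) = -5
F→G: (-5)(6) − (-3)(0) = -30
G→H: (-3)(6) − (6)(6) = -54
H→A: (6)(4) − (6)(6) = -12
Σ = -172
Area = |Σ|/2 = 86.

86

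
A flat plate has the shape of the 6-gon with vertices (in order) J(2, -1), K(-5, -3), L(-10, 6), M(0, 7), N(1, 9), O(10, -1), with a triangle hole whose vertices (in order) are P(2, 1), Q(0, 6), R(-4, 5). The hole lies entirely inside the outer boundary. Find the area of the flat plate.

112.5

Outer boundary:
Apply the surveyor's formula: 2A = Σ (x_i·y_{i+1} − x_{i+1}·y_i), indices taken mod 6.
Σ = (-11) + (-60) + (-70) + (-7) + (-91) + (-8) = -247
Area = |Σ|/2 = 123.5.
Hole:
Apply Gauss's area formula: 2A = Σ (x_i·y_{i+1} − x_{i+1}·y_i), indices taken mod 3.
P→Q: (2)(6) − (0)(1) = 12
Q→R: (0)(5) − (-4)(6) = 24
R→P: (-4)(1) − (2)(5) = -14
Σ = 22
Area = |Σ|/2 = 11.
Net area = 123.5 − 11 = 112.5.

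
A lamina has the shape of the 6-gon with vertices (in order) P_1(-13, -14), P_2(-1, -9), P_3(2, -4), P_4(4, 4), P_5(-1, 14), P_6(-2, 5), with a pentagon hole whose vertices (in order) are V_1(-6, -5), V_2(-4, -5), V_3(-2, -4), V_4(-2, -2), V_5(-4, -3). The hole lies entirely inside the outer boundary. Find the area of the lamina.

156.5

Outer boundary:
Apply the surveyor's formula: 2A = Σ (x_i·y_{i+1} − x_{i+1}·y_i), indices taken mod 6.
Σ = (103) + (22) + (24) + (60) + (23) + (93) = 325
Area = |Σ|/2 = 162.5.
Hole:
Apply the surveyor's formula: 2A = Σ (x_i·y_{i+1} − x_{i+1}·y_i), indices taken mod 5.
V_1→V_2: (-6)(-5) − (-4)(-5) = 10
V_2→V_3: (-4)(-4) − (-2)(-5) = 6
V_3→V_4: (-2)(-2) − (-2)(-4) = -4
V_4→V_5: (-2)(-3) − (-4)(-2) = -2
V_5→V_1: (-4)(-5) − (-6)(-3) = 2
Σ = 12
Area = |Σ|/2 = 6.
Net area = 162.5 − 6 = 156.5.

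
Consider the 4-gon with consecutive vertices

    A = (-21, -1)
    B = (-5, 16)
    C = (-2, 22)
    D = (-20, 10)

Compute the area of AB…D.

Cross-terms: -341, -78, 420, 230  ⇒  Σ = 231
Area = |Σ|/2 = 115.5.

115.5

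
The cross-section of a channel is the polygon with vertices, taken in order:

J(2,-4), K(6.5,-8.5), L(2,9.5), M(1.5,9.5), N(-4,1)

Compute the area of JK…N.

73

Σ = (9) + (78.75) + (4.75) + (39.5) + (14) = 146
Area = |Σ|/2 = 73.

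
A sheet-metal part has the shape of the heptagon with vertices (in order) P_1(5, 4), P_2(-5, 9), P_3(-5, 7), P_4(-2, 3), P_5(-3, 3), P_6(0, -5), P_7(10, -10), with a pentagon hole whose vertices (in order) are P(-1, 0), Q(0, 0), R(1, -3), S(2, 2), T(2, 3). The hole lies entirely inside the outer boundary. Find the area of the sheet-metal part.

109.5

Outer boundary:
Apply the shoelace formula: 2A = Σ (x_i·y_{i+1} − x_{i+1}·y_i), indices taken mod 7.
Σ = (65) + (10) + (-1) + (3) + (15) + (50) + (90) = 232
Area = |Σ|/2 = 116.
Hole:
Apply the shoelace formula: 2A = Σ (x_i·y_{i+1} − x_{i+1}·y_i), indices taken mod 5.
Σ = (0) + (0) + (8) + (2) + (3) = 13
Area = |Σ|/2 = 6.5.
Net area = 116 − 6.5 = 109.5.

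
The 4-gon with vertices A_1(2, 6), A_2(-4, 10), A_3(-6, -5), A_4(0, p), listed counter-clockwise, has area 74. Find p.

Write out the shoelace sum; only the two edges meeting at A_4 involve p:
2·Area = [((-6)·p − 0·(-5)) + (0·6 − 2·p)] + 124
       = -8·p + 124 = 148
⇒ p = -3.

-3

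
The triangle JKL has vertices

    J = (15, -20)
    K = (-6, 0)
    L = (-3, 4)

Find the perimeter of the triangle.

64

|JK| = √((-21)² + (20)²) = √841 = 29
|KL| = √((3)² + (4)²) = √25 = 5
|LJ| = √((18)² + (-24)²) = √900 = 30
Perimeter = 29 + 5 + 30 = 64.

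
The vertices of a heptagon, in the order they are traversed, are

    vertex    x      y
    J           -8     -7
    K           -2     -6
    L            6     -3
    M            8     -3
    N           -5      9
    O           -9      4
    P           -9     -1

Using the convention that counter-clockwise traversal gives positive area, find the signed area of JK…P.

Apply the shoelace formula: 2A = Σ (x_i·y_{i+1} − x_{i+1}·y_i), indices taken mod 7.
Σ = (34) + (42) + (6) + (57) + (61) + (45) + (55) = 300
Signed area = Σ/2 = 150 (positive ⇒ counter-clockwise traversal).

150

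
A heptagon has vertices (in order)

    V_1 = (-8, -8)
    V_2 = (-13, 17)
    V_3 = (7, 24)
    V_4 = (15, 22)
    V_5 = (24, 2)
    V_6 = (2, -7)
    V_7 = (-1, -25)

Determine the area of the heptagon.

898

Apply the surveyor's formula: 2A = Σ (x_i·y_{i+1} − x_{i+1}·y_i), indices taken mod 7.
Cross-terms: -240, -431, -206, -498, -172, -57, -192  ⇒  Σ = -1796
Area = |Σ|/2 = 898.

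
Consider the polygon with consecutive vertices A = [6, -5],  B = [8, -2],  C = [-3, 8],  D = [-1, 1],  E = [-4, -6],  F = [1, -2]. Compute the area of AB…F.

61

Apply the surveyor's formula: 2A = Σ (x_i·y_{i+1} − x_{i+1}·y_i), indices taken mod 6.
Cross-terms: 28, 58, 5, 10, 14, 7  ⇒  Σ = 122
Area = |Σ|/2 = 61.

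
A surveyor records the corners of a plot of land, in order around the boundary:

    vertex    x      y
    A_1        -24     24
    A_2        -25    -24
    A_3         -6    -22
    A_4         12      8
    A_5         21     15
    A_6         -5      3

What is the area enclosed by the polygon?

950

Cross-terms: 1176, 406, 216, 12, 138, -48  ⇒  Σ = 1900
Area = |Σ|/2 = 950.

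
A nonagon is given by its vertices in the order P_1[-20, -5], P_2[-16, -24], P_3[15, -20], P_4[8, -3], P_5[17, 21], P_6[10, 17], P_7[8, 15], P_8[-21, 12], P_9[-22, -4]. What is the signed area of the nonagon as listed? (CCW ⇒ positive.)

Σ = (400) + (680) + (115) + (219) + (79) + (14) + (411) + (348) + (30) = 2296
Signed area = Σ/2 = 1148 (positive ⇒ counter-clockwise traversal).

1148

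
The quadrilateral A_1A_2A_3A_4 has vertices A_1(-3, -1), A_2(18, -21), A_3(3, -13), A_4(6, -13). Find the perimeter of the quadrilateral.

64

|A_1A_2| = √((21)² + (-20)²) = √841 = 29
|A_2A_3| = √((-15)² + (8)²) = √289 = 17
|A_3A_4| = √((3)² + (0)²) = √9 = 3
|A_4A_1| = √((-9)² + (12)²) = √225 = 15
Perimeter = 29 + 17 + 3 + 15 = 64.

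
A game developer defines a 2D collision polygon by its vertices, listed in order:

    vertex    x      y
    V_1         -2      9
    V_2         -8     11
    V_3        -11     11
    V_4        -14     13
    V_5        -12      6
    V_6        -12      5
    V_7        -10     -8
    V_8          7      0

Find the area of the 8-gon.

Cross-terms: 50, 33, 11, 72, 12, 146, 56, 63  ⇒  Σ = 443
Area = |Σ|/2 = 221.5.

221.5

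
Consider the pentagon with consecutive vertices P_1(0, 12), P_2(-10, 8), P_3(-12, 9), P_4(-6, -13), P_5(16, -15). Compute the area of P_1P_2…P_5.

Cross-terms: 120, 6, 210, 298, 192  ⇒  Σ = 826
Area = |Σ|/2 = 413.

413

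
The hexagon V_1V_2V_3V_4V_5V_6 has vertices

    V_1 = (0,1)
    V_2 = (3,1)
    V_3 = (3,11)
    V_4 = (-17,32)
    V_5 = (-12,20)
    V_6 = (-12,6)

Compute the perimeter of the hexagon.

|V_1V_2| = √((3)² + (0)²) = √9 = 3
|V_2V_3| = √((0)² + (10)²) = √100 = 10
|V_3V_4| = √((-20)² + (21)²) = √841 = 29
|V_4V_5| = √((5)² + (-12)²) = √169 = 13
|V_5V_6| = √((0)² + (-14)²) = √196 = 14
|V_6V_1| = √((12)² + (-5)²) = √169 = 13
Perimeter = 3 + 10 + 29 + 13 + 14 + 13 = 82.

82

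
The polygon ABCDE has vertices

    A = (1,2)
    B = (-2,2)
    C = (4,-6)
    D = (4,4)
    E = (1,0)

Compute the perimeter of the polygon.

|AB| = √((-3)² + (0)²) = √9 = 3
|BC| = √((6)² + (-8)²) = √100 = 10
|CD| = √((0)² + (10)²) = √100 = 10
|DE| = √((-3)² + (-4)²) = √25 = 5
|EA| = √((0)² + (2)²) = √4 = 2
Perimeter = 3 + 10 + 10 + 5 + 2 = 30.

30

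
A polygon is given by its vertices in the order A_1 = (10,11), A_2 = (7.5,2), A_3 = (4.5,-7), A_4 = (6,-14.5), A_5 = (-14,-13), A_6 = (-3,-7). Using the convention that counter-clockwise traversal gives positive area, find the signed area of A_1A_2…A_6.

Apply the shoelace (surveyor's) formula: 2A = Σ (x_i·y_{i+1} − x_{i+1}·y_i), indices taken mod 6.
Σ = (-62.5) + (-61.5) + (-23.25) + (-281) + (59) + (37) = -332.25
Signed area = Σ/2 = -166.125 (negative ⇒ clockwise traversal).

-166.125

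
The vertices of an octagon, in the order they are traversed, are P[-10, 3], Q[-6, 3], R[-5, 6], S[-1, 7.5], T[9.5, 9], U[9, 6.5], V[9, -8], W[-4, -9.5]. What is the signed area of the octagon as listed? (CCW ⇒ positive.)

Σ = (-12) + (-21) + (-31.5) + (-80.25) + (-19.25) + (-130.5) + (-117.5) + (-107) = -519
Signed area = Σ/2 = -259.5 (negative ⇒ clockwise traversal).

-259.5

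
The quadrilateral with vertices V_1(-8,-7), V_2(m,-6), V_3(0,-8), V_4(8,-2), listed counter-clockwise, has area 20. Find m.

0

Write out the shoelace sum; only the two edges meeting at V_2 involve m:
2·Area = [((-8)·(-6) − m·(-7)) + (m·(-8) − 0·(-6))] + -8
       = -1·m + 40 = 40
⇒ m = 0.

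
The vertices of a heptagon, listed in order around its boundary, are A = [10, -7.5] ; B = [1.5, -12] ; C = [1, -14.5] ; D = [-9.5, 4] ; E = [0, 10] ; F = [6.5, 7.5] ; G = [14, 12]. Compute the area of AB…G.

Σ = (-108.75) + (-9.75) + (-133.75) + (-95) + (-65) + (-27) + (-225) = -664.25
Area = |Σ|/2 = 332.125.

332.125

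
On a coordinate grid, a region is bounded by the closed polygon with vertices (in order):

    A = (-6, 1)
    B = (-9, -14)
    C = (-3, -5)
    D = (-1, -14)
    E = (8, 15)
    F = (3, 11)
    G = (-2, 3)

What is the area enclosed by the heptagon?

160

Apply the shoelace formula: 2A = Σ (x_i·y_{i+1} − x_{i+1}·y_i), indices taken mod 7.
A→B: (-6)(-14) − (-9)(1) = 93
B→C: (-9)(-5) − (-3)(-14) = 3
C→D: (-3)(-14) − (-1)(-5) = 37
D→E: (-1)(15) − (8)(-14) = 97
E→F: (8)(11) − (3)(15) = 43
F→G: (3)(3) − (-2)(11) = 31
G→A: (-2)(1) − (-6)(3) = 16
Σ = 320
Area = |Σ|/2 = 160.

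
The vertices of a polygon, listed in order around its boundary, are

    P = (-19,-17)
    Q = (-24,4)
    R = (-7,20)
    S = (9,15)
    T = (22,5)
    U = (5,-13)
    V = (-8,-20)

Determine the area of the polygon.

1132.5

Σ = (-484) + (-452) + (-285) + (-285) + (-311) + (-204) + (-244) = -2265
Area = |Σ|/2 = 1132.5.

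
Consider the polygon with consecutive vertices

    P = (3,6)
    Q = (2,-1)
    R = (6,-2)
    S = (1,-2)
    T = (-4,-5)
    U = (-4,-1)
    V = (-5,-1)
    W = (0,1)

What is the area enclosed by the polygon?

30.5

Apply the surveyor's formula: 2A = Σ (x_i·y_{i+1} − x_{i+1}·y_i), indices taken mod 8.
P→Q: (3)(-1) − (2)(6) = -15
Q→R: (2)(-2) − (6)(-1) = 2
R→S: (6)(-2) − (1)(-2) = -10
S→T: (1)(-5) − (-4)(-2) = -13
T→U: (-4)(-1) − (-4)(-5) = -16
U→V: (-4)(-1) − (-5)(-1) = -1
V→W: (-5)(1) − (0)(-1) = -5
W→P: (0)(6) − (3)(1) = -3
Σ = -61
Area = |Σ|/2 = 30.5.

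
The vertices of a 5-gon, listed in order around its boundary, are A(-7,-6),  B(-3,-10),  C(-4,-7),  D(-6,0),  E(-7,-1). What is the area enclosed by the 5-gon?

Cross-terms: 52, -19, -42, 6, 35  ⇒  Σ = 32
Area = |Σ|/2 = 16.

16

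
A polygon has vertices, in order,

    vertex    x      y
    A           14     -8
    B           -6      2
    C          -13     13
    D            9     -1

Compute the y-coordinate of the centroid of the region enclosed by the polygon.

77/39

Apply the shoelace (surveyor's) formula. First the cross-terms c_i = x_i·y_{i+1} − x_{i+1}·y_i:
  -20, -52, -104, -58  ⇒  2A = -234, A = -117.
Then Σ (y_i + y_{i+1})·c_i = -1386, so ȳ = -1386 / (6·(-117)) = 77/39.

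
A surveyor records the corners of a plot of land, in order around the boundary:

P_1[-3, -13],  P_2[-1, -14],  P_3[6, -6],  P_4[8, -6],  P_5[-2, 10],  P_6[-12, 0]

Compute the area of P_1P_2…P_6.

237.5

Σ = (29) + (90) + (12) + (68) + (120) + (156) = 475
Area = |Σ|/2 = 237.5.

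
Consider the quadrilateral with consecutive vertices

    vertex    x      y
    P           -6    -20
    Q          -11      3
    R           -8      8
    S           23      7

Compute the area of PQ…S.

Apply the shoelace (surveyor's) formula: 2A = Σ (x_i·y_{i+1} − x_{i+1}·y_i), indices taken mod 4.
P→Q: (-6)(3) − (-11)(-20) = -238
Q→R: (-11)(8) − (-8)(3) = -64
R→S: (-8)(7) − (23)(8) = -240
S→P: (23)(-20) − (-6)(7) = -418
Σ = -960
Area = |Σ|/2 = 480.

480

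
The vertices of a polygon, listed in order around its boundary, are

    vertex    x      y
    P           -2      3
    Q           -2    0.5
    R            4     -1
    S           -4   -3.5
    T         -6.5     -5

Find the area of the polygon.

22.625

Apply the surveyor's formula: 2A = Σ (x_i·y_{i+1} − x_{i+1}·y_i), indices taken mod 5.
P→Q: (-2)(0.5) − (-2)(3) = 5
Q→R: (-2)(-1) − (4)(0.5) = 0
R→S: (4)(-3.5) − (-4)(-1) = -18
S→T: (-4)(-5) − (-6.5)(-3.5) = -2.75
T→P: (-6.5)(3) − (-2)(-5) = -29.5
Σ = -45.25
Area = |Σ|/2 = 22.625.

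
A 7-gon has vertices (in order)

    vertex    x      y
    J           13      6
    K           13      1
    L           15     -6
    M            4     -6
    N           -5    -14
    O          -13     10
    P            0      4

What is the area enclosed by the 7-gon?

323

Apply Gauss's area formula: 2A = Σ (x_i·y_{i+1} − x_{i+1}·y_i), indices taken mod 7.
Cross-terms: -65, -93, -66, -86, -232, -52, -52  ⇒  Σ = -646
Area = |Σ|/2 = 323.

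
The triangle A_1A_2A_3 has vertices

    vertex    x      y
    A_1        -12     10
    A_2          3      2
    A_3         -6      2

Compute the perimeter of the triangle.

|A_1A_2| = √((15)² + (-8)²) = √289 = 17
|A_2A_3| = √((-9)² + (0)²) = √81 = 9
|A_3A_1| = √((-6)² + (8)²) = √100 = 10
Perimeter = 17 + 9 + 10 = 36.

36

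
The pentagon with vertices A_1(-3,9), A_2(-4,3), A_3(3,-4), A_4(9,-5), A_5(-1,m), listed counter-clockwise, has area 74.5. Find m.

9

Write out the shoelace sum; only the two edges meeting at A_5 involve m:
2·Area = [(9·m − (-1)·(-5)) + ((-1)·9 − (-3)·m)] + 55
       = 12·m + 41 = 149
⇒ m = 9.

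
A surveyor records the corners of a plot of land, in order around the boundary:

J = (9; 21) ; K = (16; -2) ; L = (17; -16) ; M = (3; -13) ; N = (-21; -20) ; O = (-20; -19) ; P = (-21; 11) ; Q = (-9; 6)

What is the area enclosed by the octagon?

Cross-terms: -354, -222, -173, -333, -1, -619, -27, -243  ⇒  Σ = -1972
Area = |Σ|/2 = 986.

986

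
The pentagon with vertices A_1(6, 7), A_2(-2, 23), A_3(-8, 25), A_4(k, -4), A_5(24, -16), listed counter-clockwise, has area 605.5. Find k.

The doubled signed area Σ (x_i y_{i+1} − x_{i+1} y_i) is linear in k.
With k=0 it equals 678; the coefficient of k is -41 (from the two edges through A_4).
So -41·k + 678 = 2·605.5 = 1211 ⇒ k = -13.

-13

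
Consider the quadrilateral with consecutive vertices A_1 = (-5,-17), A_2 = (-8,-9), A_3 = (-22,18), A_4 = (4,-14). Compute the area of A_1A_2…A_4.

Apply Gauss's area formula: 2A = Σ (x_i·y_{i+1} − x_{i+1}·y_i), indices taken mod 4.
Σ = (-91) + (-342) + (236) + (-138) = -335
Area = |Σ|/2 = 167.5.

167.5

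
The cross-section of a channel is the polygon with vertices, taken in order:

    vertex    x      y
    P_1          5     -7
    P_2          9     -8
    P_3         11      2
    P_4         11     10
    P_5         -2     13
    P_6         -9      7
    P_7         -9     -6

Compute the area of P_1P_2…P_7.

Apply the shoelace formula: 2A = Σ (x_i·y_{i+1} − x_{i+1}·y_i), indices taken mod 7.
P_1→P_2: (5)(-8) − (9)(-7) = 23
P_2→P_3: (9)(2) − (11)(-8) = 106
P_3→P_4: (11)(10) − (11)(2) = 88
P_4→P_5: (11)(13) − (-2)(10) = 163
P_5→P_6: (-2)(7) − (-9)(13) = 103
P_6→P_7: (-9)(-6) − (-9)(7) = 117
P_7→P_1: (-9)(-7) − (5)(-6) = 93
Σ = 693
Area = |Σ|/2 = 346.5.

346.5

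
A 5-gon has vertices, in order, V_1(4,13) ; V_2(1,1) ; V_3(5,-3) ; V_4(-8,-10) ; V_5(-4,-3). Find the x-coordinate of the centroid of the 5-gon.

-107/147

Apply the surveyor's formula. First the cross-terms c_i = x_i·y_{i+1} − x_{i+1}·y_i:
  -9, -8, -74, -16, -40  ⇒  2A = -147, A = -73.5.
Then Σ (x_i + x_{i+1})·c_i = 321, so x̄ = 321 / (6·(-73.5)) = -107/147.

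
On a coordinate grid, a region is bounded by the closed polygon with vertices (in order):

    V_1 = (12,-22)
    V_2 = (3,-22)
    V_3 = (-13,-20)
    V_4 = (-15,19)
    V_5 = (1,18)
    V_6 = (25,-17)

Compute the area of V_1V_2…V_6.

Σ = (-198) + (-346) + (-547) + (-289) + (-467) + (-346) = -2193
Area = |Σ|/2 = 1096.5.

1096.5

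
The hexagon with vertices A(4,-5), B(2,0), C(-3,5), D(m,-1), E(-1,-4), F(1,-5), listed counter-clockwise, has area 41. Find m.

The doubled signed area Σ (x_i y_{i+1} − x_{i+1} y_i) is linear in m.
With m=0 it equals 46; the coefficient of m is -9 (from the two edges through D).
So -9·m + 46 = 2·41 = 82 ⇒ m = -4.

-4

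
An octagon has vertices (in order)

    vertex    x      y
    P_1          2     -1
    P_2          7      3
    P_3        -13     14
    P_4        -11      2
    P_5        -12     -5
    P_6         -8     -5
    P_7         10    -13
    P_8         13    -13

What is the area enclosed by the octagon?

291.5

Cross-terms: 13, 137, 128, 79, 20, 154, 39, 13  ⇒  Σ = 583
Area = |Σ|/2 = 291.5.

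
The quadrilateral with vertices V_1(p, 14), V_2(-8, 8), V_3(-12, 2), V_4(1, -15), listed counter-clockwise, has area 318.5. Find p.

The doubled signed area Σ (x_i y_{i+1} − x_{i+1} y_i) is linear in p.
With p=0 it equals 384; the coefficient of p is 23 (from the two edges through V_1).
So 23·p + 384 = 2·318.5 = 637 ⇒ p = 11.

11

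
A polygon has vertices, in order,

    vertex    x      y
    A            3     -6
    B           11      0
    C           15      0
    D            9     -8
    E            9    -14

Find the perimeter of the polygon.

|AB| = √((8)² + (6)²) = √100 = 10
|BC| = √((4)² + (0)²) = √16 = 4
|CD| = √((-6)² + (-8)²) = √100 = 10
|DE| = √((0)² + (-6)²) = √36 = 6
|EA| = √((-6)² + (8)²) = √100 = 10
Perimeter = 10 + 4 + 10 + 6 + 10 = 40.

40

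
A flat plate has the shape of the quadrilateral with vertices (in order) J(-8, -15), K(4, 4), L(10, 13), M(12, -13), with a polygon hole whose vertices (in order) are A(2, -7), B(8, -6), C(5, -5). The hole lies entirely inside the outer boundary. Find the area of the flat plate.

260.5

Outer boundary:
Cross-terms: 28, 12, -286, -284  ⇒  Σ = -530
Area = |Σ|/2 = 265.
Hole:
Cross-terms: 44, -10, -25  ⇒  Σ = 9
Area = |Σ|/2 = 4.5.
Net area = 265 − 4.5 = 260.5.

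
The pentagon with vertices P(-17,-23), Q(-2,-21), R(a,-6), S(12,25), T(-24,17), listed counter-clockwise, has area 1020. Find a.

Write out the shoelace sum; only the two edges meeting at R involve a:
2·Area = [((-2)·(-6) − a·(-21)) + (a·25 − 12·(-6))] + 1956
       = 46·a + 2040 = 2040
⇒ a = 0.

0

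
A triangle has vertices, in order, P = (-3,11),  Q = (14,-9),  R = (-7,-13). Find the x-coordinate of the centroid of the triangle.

4/3

Apply the surveyor's formula. First the cross-terms c_i = x_i·y_{i+1} − x_{i+1}·y_i:
  -127, -245, -116  ⇒  2A = -488, A = -244.
Then Σ (x_i + x_{i+1})·c_i = -1952, so x̄ = -1952 / (6·(-244)) = 4/3.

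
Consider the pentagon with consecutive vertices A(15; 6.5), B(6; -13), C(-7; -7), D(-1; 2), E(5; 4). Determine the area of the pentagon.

Σ = (-234) + (-133) + (-21) + (-14) + (-27.5) = -429.5
Area = |Σ|/2 = 214.75.

214.75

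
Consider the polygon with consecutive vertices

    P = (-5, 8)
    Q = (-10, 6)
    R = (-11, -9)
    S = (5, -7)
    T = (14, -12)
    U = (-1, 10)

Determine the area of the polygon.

Apply the surveyor's formula: 2A = Σ (x_i·y_{i+1} − x_{i+1}·y_i), indices taken mod 6.
Σ = (50) + (156) + (122) + (38) + (128) + (42) = 536
Area = |Σ|/2 = 268.

268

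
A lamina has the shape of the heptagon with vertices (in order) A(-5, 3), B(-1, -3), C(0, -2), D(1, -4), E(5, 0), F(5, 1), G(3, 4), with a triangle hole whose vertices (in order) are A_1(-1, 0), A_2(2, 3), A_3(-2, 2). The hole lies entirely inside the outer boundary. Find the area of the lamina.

42

Outer boundary:
Apply Gauss's area formula: 2A = Σ (x_i·y_{i+1} − x_{i+1}·y_i), indices taken mod 7.
Σ = (18) + (2) + (2) + (20) + (5) + (17) + (29) = 93
Area = |Σ|/2 = 46.5.
Hole:
Apply the shoelace (surveyor's) formula: 2A = Σ (x_i·y_{i+1} − x_{i+1}·y_i), indices taken mod 3.
Σ = (-3) + (10) + (2) = 9
Area = |Σ|/2 = 4.5.
Net area = 46.5 − 4.5 = 42.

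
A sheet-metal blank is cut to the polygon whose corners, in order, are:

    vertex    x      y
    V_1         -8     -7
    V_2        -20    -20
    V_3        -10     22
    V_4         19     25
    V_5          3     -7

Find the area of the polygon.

786.5

V_1→V_2: (-8)(-20) − (-20)(-7) = 20
V_2→V_3: (-20)(22) − (-10)(-20) = -640
V_3→V_4: (-10)(25) − (19)(22) = -668
V_4→V_5: (19)(-7) − (3)(25) = -208
V_5→V_1: (3)(-7) − (-8)(-7) = -77
Σ = -1573
Area = |Σ|/2 = 786.5.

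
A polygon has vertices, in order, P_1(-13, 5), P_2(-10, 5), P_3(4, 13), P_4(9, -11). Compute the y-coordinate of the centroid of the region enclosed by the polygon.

Apply the surveyor's formula. First the cross-terms c_i = x_i·y_{i+1} − x_{i+1}·y_i:
  -15, -150, -161, -98  ⇒  2A = -424, A = -212.
Then Σ (y_i + y_{i+1})·c_i = -2584, so ȳ = -2584 / (6·(-212)) = 323/159.

323/159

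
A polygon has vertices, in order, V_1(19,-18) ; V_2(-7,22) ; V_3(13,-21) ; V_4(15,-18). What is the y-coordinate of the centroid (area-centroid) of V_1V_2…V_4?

-787/153

Apply Gauss's area formula. First the cross-terms c_i = x_i·y_{i+1} − x_{i+1}·y_i:
  292, -139, 81, 72  ⇒  2A = 306, A = 153.
Then Σ (y_i + y_{i+1})·c_i = -4722, so ȳ = -4722 / (6·153) = -787/153.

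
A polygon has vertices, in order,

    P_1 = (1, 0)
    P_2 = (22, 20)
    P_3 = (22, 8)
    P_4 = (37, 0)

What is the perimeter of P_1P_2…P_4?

|P_1P_2| = √((21)² + (20)²) = √841 = 29
|P_2P_3| = √((0)² + (-12)²) = √144 = 12
|P_3P_4| = √((15)² + (-8)²) = √289 = 17
|P_4P_1| = √((-36)² + (0)²) = √1296 = 36
Perimeter = 29 + 12 + 17 + 36 = 94.

94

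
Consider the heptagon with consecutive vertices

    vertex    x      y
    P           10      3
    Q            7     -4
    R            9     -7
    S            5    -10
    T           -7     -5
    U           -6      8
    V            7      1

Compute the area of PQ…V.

Apply the shoelace (surveyor's) formula: 2A = Σ (x_i·y_{i+1} − x_{i+1}·y_i), indices taken mod 7.
Σ = (-61) + (-13) + (-55) + (-95) + (-86) + (-62) + (11) = -361
Area = |Σ|/2 = 180.5.

180.5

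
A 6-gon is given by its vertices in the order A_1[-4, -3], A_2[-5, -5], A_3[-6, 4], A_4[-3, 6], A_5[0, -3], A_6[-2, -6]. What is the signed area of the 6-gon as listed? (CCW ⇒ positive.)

Apply Gauss's area formula: 2A = Σ (x_i·y_{i+1} − x_{i+1}·y_i), indices taken mod 6.
Σ = (5) + (-50) + (-24) + (9) + (-6) + (-18) = -84
Signed area = Σ/2 = -42 (negative ⇒ clockwise traversal).

-42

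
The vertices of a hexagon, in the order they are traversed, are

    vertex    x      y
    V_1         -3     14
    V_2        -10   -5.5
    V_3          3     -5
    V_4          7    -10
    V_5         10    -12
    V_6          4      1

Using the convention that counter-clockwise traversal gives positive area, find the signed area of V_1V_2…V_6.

Apply the shoelace formula: 2A = Σ (x_i·y_{i+1} − x_{i+1}·y_i), indices taken mod 6.
Σ = (156.5) + (66.5) + (5) + (16) + (58) + (59) = 361
Signed area = Σ/2 = 180.5 (positive ⇒ counter-clockwise traversal).

180.5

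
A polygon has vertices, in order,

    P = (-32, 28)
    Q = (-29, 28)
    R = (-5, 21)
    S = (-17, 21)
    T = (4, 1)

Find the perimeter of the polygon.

|PQ| = √((3)² + (0)²) = √9 = 3
|QR| = √((24)² + (-7)²) = √625 = 25
|RS| = √((-12)² + (0)²) = √144 = 12
|ST| = √((21)² + (-20)²) = √841 = 29
|TP| = √((-36)² + (27)²) = √2025 = 45
Perimeter = 3 + 25 + 12 + 29 + 45 = 114.

114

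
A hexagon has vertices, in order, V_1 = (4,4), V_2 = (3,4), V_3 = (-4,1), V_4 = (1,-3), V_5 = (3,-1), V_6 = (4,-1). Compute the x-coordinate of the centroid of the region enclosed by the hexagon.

Apply the surveyor's formula. First the cross-terms c_i = x_i·y_{i+1} − x_{i+1}·y_i:
  4, 19, 11, 8, 1, 20  ⇒  2A = 63, A = 31.5.
Then Σ (x_i + x_{i+1})·c_i = 175, so x̄ = 175 / (6·31.5) = 25/27.

25/27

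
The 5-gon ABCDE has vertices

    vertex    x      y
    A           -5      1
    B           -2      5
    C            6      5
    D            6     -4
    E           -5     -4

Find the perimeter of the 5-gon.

|AB| = √((3)² + (4)²) = √25 = 5
|BC| = √((8)² + (0)²) = √64 = 8
|CD| = √((0)² + (-9)²) = √81 = 9
|DE| = √((-11)² + (0)²) = √121 = 11
|EA| = √((0)² + (5)²) = √25 = 5
Perimeter = 5 + 8 + 9 + 11 + 5 = 38.

38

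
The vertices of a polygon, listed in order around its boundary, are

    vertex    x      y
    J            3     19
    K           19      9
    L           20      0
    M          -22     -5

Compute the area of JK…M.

Apply Gauss's area formula: 2A = Σ (x_i·y_{i+1} − x_{i+1}·y_i), indices taken mod 4.
Σ = (-334) + (-180) + (-100) + (-403) = -1017
Area = |Σ|/2 = 508.5.

508.5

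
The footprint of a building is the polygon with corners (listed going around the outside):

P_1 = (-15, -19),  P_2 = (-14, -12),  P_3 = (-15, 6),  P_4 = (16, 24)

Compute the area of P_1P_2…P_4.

375

Apply Gauss's area formula: 2A = Σ (x_i·y_{i+1} − x_{i+1}·y_i), indices taken mod 4.
P_1→P_2: (-15)(-12) − (-14)(-19) = -86
P_2→P_3: (-14)(6) − (-15)(-12) = -264
P_3→P_4: (-15)(24) − (16)(6) = -456
P_4→P_1: (16)(-19) − (-15)(24) = 56
Σ = -750
Area = |Σ|/2 = 375.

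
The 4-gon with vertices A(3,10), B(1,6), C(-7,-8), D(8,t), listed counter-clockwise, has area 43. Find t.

Write out the shoelace sum; only the two edges meeting at D involve t:
2·Area = [((-7)·t − 8·(-8)) + (8·10 − 3·t)] + 42
       = -10·t + 186 = 86
⇒ t = 10.

10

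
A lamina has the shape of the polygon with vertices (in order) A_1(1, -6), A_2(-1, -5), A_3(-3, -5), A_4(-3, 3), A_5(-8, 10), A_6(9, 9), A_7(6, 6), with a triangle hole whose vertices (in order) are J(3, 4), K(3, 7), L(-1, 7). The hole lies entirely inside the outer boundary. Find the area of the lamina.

Outer boundary:
Σ = (-11) + (-10) + (-24) + (-6) + (-162) + (0) + (-42) = -255
Area = |Σ|/2 = 127.5.
Hole:
Apply the shoelace formula: 2A = Σ (x_i·y_{i+1} − x_{i+1}·y_i), indices taken mod 3.
Σ = (9) + (28) + (-25) = 12
Area = |Σ|/2 = 6.
Net area = 127.5 − 6 = 121.5.

121.5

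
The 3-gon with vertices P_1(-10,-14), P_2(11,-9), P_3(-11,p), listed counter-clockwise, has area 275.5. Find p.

The doubled signed area Σ (x_i y_{i+1} − x_{i+1} y_i) is linear in p.
With p=0 it equals 299; the coefficient of p is 21 (from the two edges through P_3).
So 21·p + 299 = 2·275.5 = 551 ⇒ p = 12.

12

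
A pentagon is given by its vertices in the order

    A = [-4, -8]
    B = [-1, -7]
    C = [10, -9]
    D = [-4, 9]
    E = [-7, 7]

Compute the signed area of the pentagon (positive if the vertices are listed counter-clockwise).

Apply the surveyor's formula: 2A = Σ (x_i·y_{i+1} − x_{i+1}·y_i), indices taken mod 5.
Σ = (20) + (79) + (54) + (35) + (84) = 272
Signed area = Σ/2 = 136 (positive ⇒ counter-clockwise traversal).

136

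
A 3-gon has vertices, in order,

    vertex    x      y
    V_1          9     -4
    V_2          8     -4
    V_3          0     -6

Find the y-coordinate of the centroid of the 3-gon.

-14/3

Apply the shoelace (surveyor's) formula. First the cross-terms c_i = x_i·y_{i+1} − x_{i+1}·y_i:
  -4, -48, 54  ⇒  2A = 2, A = 1.
Then Σ (y_i + y_{i+1})·c_i = -28, so ȳ = -28 / (6·1) = -14/3.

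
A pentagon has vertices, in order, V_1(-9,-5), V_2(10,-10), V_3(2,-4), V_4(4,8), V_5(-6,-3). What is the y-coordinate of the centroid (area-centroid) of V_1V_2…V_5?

-512/191

Apply the shoelace formula. First the cross-terms c_i = x_i·y_{i+1} − x_{i+1}·y_i:
  140, -20, 32, 36, 3  ⇒  2A = 191, A = 95.5.
Then Σ (y_i + y_{i+1})·c_i = -1536, so ȳ = -1536 / (6·95.5) = -512/191.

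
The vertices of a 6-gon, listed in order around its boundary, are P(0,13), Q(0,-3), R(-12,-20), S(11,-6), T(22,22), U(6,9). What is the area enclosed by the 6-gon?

Σ = (0) + (-36) + (292) + (374) + (66) + (78) = 774
Area = |Σ|/2 = 387.

387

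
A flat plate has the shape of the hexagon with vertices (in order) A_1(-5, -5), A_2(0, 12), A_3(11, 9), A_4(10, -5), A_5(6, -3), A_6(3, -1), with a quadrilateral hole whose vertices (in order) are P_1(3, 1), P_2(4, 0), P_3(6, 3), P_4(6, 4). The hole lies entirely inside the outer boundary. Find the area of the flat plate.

Outer boundary:
Apply the shoelace (surveyor's) formula: 2A = Σ (x_i·y_{i+1} − x_{i+1}·y_i), indices taken mod 6.
Σ = (-60) + (-132) + (-145) + (0) + (3) + (-20) = -354
Area = |Σ|/2 = 177.
Hole:
Σ = (-4) + (12) + (6) + (-6) = 8
Area = |Σ|/2 = 4.
Net area = 177 − 4 = 173.

173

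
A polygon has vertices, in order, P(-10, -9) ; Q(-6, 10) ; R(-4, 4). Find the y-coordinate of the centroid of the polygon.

5/3

Apply the surveyor's formula. First the cross-terms c_i = x_i·y_{i+1} − x_{i+1}·y_i:
  -154, 16, 76  ⇒  2A = -62, A = -31.
Then Σ (y_i + y_{i+1})·c_i = -310, so ȳ = -310 / (6·(-31)) = 5/3.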